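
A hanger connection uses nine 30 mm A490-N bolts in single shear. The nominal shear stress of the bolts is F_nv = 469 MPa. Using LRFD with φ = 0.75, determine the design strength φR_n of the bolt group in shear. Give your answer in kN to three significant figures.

A_b = π × 30² / 4 = 706.9 mm².
R_n = F_nv · A_b · n · n_s = 469 × 706.9 × 9 × 1 / 1000 = 2984 kN.
Design strength φR_n = 0.75 × 2984 = 2240 kN.

2240 kN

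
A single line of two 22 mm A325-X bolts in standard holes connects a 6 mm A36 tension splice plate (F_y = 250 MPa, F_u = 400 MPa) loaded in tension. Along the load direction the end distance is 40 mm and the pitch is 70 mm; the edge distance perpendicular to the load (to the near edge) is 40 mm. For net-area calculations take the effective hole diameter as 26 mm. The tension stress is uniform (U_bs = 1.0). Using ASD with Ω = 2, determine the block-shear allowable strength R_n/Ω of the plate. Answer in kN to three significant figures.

Shear plane L_v = 40 + 1·70 = 110 mm; A_gv = 110 × 6 = 660 mm².
A_nv = (110 − 1.5·26) × 6 = 426 mm².
A_nt = (40 − 0.5·26) × 6 = 162 mm².
0.6 F_u A_nv = 102.2 kN; 0.6 F_y A_gv = 99 kN → shear yielding governs the shear term.
R_n = 99 + 1.0 × 400 × 162 / 1000 = 163.8 kN.
Allowable strength R_n/Ω = 163.8 / 2 = 81.9 kN.

81.9 kN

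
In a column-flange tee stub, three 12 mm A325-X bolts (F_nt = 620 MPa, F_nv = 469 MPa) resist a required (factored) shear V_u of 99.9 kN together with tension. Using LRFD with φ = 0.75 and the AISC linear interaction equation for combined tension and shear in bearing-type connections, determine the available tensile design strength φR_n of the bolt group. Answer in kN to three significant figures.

A_b = π·12²/4 = 113.1 mm²; f_rv = 99.9 × 1000 / (3 × 113.1) = 294.4 MPa.
F'_nt = 1.3 F_nt − (F_nt / φF_nv) f_rv = 1.3·620 − (620/(0.75·469))·294.4 = 287 MPa, capped at F_nt → F'_nt = 287 MPa.
R_n = F'_nt · A_b · n = 287 × 113.1 × 3 / 1000 = 97.38 kN.
Design strength φR_n = 0.75 × 97.38 = 73 kN.

73 kN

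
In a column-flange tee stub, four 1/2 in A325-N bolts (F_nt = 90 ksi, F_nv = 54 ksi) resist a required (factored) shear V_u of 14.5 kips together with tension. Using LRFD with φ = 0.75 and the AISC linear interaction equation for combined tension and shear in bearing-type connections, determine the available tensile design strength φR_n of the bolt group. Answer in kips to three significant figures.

A_b = π·0.5²/4 = 0.1963 in²; f_rv = 14.5 / (4 × 0.1963) = 18.46 ksi.
F'_nt = 1.3 F_nt − (F_nt / φF_nv) f_rv = 1.3·90 − (90/(0.75·54))·18.46 = 75.97 ksi, capped at F_nt → F'_nt = 75.97 ksi.
R_n = F'_nt · A_b · n = 75.97 × 0.1963 × 4 = 59.67 kips.
Design strength φR_n = 0.75 × 59.67 = 44.8 kips.

44.8 kips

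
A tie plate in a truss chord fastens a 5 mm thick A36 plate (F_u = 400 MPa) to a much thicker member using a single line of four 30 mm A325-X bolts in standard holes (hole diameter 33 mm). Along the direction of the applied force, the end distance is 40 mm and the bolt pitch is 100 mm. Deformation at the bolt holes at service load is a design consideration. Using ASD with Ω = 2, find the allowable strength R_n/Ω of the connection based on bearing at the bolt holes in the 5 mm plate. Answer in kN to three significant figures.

244 kN

Per bolt r_n = 1.2 l_c t F_u ≤ 2.4 d t F_u; upper limit = 2.4 × 30 × 5 × 400 / 1000 = 144 kN.
Edge bolt: l_c = 40 − 33/2 = 23.5 mm → 1.2 × 23.5 × 5 × 400 / 1000 = 56.4 → r_n = 56.4 kN.
Interior bolts: l_c = 100 − 33 = 67 mm → 1.2 × 67 × 5 × 400 / 1000 = 160.8 → r_n = 144 kN.
R_n = 1 × 56.4 + 3 × 144 = 488.4 kN.
Allowable strength R_n/Ω = 488.4 / 2 = 244 kN.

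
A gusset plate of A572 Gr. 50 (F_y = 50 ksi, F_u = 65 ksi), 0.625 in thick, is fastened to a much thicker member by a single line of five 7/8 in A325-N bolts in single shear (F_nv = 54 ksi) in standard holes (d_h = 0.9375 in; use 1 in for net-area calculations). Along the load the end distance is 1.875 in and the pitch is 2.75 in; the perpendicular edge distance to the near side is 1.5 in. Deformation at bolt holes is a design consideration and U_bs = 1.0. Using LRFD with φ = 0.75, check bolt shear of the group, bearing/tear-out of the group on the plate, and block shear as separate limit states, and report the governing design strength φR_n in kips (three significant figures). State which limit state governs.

122 kips (bolt shear governs)

Bolt shear: A_b = π·0.875²/4 = 0.6013 in²; R_n = 54 × 0.6013 × 5 × 1 = 162.4 kips → 0.75 × 162.4 = 122 kips.
Bearing: edge l_c = 1.406, r_n = 68.55 kips; interior l_c = 1.812, r_n = 85.31 kips; R_n = 68.55 + 4·85.31 = 409.8 kips → 307 kips.
Block shear: A_gv = 8.047, A_nv = 5.234, A_nt = 0.625 in²; R_n = min(0.6F_uA_nv, 0.6F_yA_gv) + U_bs·F_u·A_nt = 244.8 kips → 184 kips.
Bolt shear governs: 122 kips.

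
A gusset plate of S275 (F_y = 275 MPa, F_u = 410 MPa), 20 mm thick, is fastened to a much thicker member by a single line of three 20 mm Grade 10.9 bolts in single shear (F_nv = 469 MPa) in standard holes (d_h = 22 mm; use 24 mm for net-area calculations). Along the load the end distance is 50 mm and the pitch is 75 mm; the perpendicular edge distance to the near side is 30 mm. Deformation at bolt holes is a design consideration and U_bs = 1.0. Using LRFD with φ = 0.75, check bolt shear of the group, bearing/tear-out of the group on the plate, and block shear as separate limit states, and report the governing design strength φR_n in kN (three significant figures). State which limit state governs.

332 kN (bolt shear governs)

Bolt shear: A_b = π·20²/4 = 314.2 mm²; R_n = 469 × 314.2 × 3 × 1 / 1000 = 442 kN → 0.75 × 442 = 332 kN.
Bearing: edge l_c = 39, r_n = 383.8 kN; interior l_c = 53, r_n = 393.6 kN; R_n = 383.8 + 2·393.6 = 1171 kN → 878 kN.
Block shear: A_gv = 4000, A_nv = 2800, A_nt = 360 mm²; R_n = min(0.6F_uA_nv, 0.6F_yA_gv) + U_bs·F_u·A_nt = 807.6 kN → 606 kN.
Bolt shear governs: 332 kN.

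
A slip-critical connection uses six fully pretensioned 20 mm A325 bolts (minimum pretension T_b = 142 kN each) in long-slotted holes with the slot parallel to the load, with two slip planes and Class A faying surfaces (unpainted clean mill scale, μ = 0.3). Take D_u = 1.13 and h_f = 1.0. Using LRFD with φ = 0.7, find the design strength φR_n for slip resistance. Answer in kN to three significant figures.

R_n = μ · D_u · h_f · T_b · n_s · n_b = 0.3 × 1.13 × 1.0 × 142 × 2 × 6 = 577.7 kN.
Design strength φR_n = 0.7 × 577.7 = 404 kN.

404 kN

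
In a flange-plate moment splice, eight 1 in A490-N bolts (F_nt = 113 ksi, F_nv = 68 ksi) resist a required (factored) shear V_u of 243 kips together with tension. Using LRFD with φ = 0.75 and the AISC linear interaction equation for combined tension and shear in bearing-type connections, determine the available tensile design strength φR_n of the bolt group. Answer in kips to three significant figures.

A_b = π·1²/4 = 0.7854 in²; f_rv = 243 / (8 × 0.7854) = 38.67 ksi.
F'_nt = 1.3 F_nt − (F_nt / φF_nv) f_rv = 1.3·113 − (113/(0.75·68))·38.67 = 61.21 ksi, capped at F_nt → F'_nt = 61.21 ksi.
R_n = F'_nt · A_b · n = 61.21 × 0.7854 × 8 = 384.6 kips.
Design strength φR_n = 0.75 × 384.6 = 288 kips.

288 kips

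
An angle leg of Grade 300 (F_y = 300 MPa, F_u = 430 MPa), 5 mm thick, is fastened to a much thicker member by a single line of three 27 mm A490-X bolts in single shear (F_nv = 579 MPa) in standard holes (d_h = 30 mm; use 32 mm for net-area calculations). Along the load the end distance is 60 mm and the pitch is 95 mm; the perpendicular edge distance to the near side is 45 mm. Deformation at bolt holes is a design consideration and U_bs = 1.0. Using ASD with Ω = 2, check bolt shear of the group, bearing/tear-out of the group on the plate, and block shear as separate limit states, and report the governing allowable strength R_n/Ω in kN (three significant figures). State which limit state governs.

Bolt shear: A_b = π·27²/4 = 572.6 mm²; R_n = 579 × 572.6 × 3 × 1 / 1000 = 994.5 kN → 994.5 / 2 = 497 kN.
Bearing: edge l_c = 45, r_n = 116.1 kN; interior l_c = 65, r_n = 139.3 kN; R_n = 116.1 + 2·139.3 = 394.7 kN → 197 kN.
Block shear: A_gv = 1250, A_nv = 850, A_nt = 145 mm²; R_n = min(0.6F_uA_nv, 0.6F_yA_gv) + U_bs·F_u·A_nt = 281.7 kN → 141 kN.
Block shear governs: 141 kN.

141 kN (block shear governs)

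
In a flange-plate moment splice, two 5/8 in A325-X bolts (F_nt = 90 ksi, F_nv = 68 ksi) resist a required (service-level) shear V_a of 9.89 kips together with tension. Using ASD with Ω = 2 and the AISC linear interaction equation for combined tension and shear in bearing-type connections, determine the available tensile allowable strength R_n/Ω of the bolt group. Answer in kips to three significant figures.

22.8 kips

A_b = π·0.625²/4 = 0.3068 in²; f_rv = 9.89 / (2 × 0.3068) = 16.12 ksi.
F'_nt = 1.3 F_nt − (Ω F_nt / F_nv) f_rv = 1.3·90 − (2·90/68)·16.12 = 74.33 ksi, capped at F_nt → F'_nt = 74.33 ksi.
R_n = F'_nt · A_b · n = 74.33 × 0.3068 × 2 = 45.61 kips.
Allowable strength R_n/Ω = 45.61 / 2 = 22.8 kips.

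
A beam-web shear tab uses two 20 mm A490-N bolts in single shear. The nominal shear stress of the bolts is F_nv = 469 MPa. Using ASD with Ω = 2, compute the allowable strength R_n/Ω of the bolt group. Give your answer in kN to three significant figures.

A_b = π × 20² / 4 = 314.2 mm².
R_n = F_nv · A_b · n · n_s = 469 × 314.2 × 2 × 1 / 1000 = 294.7 kN.
Allowable strength R_n/Ω = 294.7 / 2 = 147 kN.

147 kN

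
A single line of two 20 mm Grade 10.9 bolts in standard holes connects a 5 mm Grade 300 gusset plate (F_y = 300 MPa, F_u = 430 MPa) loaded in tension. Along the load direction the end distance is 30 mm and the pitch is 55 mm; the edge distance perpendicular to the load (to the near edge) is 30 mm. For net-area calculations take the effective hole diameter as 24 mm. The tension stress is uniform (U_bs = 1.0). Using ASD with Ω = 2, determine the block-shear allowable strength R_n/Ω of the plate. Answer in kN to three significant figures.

Shear plane L_v = 30 + 1·55 = 85 mm; A_gv = 85 × 5 = 425 mm².
A_nv = (85 − 1.5·24) × 5 = 245 mm².
A_nt = (30 − 0.5·24) × 5 = 90 mm².
0.6 F_u A_nv = 63.21 kN; 0.6 F_y A_gv = 76.5 kN → shear rupture governs the shear term.
R_n = 63.21 + 1.0 × 430 × 90 / 1000 = 101.9 kN.
Allowable strength R_n/Ω = 101.9 / 2 = 51 kN.

51 kN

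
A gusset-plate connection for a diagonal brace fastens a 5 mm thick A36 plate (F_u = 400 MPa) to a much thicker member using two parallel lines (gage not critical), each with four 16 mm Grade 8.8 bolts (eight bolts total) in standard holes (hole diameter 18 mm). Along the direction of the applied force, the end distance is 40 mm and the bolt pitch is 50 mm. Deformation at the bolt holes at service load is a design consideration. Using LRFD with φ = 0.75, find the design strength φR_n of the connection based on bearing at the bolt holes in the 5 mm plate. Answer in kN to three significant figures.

Per bolt r_n = 1.2 l_c t F_u ≤ 2.4 d t F_u; upper limit = 2.4 × 16 × 5 × 400 / 1000 = 76.8 kN.
Edge bolt: l_c = 40 − 18/2 = 31 mm → 1.2 × 31 × 5 × 400 / 1000 = 74.4 → r_n = 74.4 kN.
Interior bolts: l_c = 50 − 18 = 32 mm → 1.2 × 32 × 5 × 400 / 1000 = 76.8 → r_n = 76.8 kN.
R_n = 2 × 74.4 + 6 × 76.8 = 609.6 kN.
Design strength φR_n = 0.75 × 609.6 = 457 kN.

457 kN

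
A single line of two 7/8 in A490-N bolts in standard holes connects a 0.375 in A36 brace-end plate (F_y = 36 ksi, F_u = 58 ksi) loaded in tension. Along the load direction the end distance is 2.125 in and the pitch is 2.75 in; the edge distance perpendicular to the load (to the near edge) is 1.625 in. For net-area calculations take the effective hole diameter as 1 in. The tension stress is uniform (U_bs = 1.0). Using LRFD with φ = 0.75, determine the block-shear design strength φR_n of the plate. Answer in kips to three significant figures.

48 kips

Shear plane L_v = 2.125 + 1·2.75 = 4.875 in; A_gv = 4.875 × 0.375 = 1.828 in².
A_nv = (4.875 − 1.5·1) × 0.375 = 1.266 in².
A_nt = (1.625 − 0.5·1) × 0.375 = 0.4219 in².
0.6 F_u A_nv = 44.04 kips; 0.6 F_y A_gv = 39.49 kips → shear yielding governs the shear term.
R_n = 39.49 + 1.0 × 58 × 0.4219 = 63.96 kips.
Design strength φR_n = 0.75 × 63.96 = 48 kips.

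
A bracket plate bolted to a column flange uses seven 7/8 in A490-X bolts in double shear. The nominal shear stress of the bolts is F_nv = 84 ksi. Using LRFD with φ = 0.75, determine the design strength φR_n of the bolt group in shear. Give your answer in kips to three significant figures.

530 kips

A_b = π × 0.875² / 4 = 0.6013 in².
R_n = F_nv · A_b · n · n_s = 84 × 0.6013 × 7 × 2 = 707.2 kips.
Design strength φR_n = 0.75 × 707.2 = 530 kips.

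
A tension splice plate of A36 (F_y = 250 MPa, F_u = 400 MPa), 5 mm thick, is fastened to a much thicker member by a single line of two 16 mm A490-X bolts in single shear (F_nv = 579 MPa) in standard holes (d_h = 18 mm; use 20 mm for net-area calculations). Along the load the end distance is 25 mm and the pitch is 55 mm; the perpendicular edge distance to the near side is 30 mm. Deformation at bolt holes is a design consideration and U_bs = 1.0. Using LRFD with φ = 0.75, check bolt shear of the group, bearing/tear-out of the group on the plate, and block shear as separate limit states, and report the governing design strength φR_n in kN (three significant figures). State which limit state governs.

75 kN (block shear governs)

Bolt shear: A_b = π·16²/4 = 201.1 mm²; R_n = 579 × 201.1 × 2 × 1 / 1000 = 232.8 kN → 0.75 × 232.8 = 175 kN.
Bearing: edge l_c = 16, r_n = 38.4 kN; interior l_c = 37, r_n = 76.8 kN; R_n = 38.4 + 1·76.8 = 115.2 kN → 86.4 kN.
Block shear: A_gv = 400, A_nv = 250, A_nt = 100 mm²; R_n = min(0.6F_uA_nv, 0.6F_yA_gv) + U_bs·F_u·A_nt = 100 kN → 75 kN.
Block shear governs: 75 kN.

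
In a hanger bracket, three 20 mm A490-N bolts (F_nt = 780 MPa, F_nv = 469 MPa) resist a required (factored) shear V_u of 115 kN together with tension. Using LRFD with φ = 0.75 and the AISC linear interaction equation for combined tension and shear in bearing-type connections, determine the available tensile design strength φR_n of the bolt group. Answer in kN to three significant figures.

525 kN

A_b = π·20²/4 = 314.2 mm²; f_rv = 115 × 1000 / (3 × 314.2) = 122 MPa.
F'_nt = 1.3 F_nt − (F_nt / φF_nv) f_rv = 1.3·780 − (780/(0.75·469))·122 = 743.4 MPa, capped at F_nt → F'_nt = 743.4 MPa.
R_n = F'_nt · A_b · n = 743.4 × 314.2 × 3 / 1000 = 700.7 kN.
Design strength φR_n = 0.75 × 700.7 = 525 kN.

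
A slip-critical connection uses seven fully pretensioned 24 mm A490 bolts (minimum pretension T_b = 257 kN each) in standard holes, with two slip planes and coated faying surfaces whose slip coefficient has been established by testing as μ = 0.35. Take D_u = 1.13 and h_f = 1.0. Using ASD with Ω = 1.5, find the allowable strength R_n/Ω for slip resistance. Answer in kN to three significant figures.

949 kN

R_n = μ · D_u · h_f · T_b · n_s · n_b = 0.35 × 1.13 × 1.0 × 257 × 2 × 7 = 1423 kN.
Allowable strength R_n/Ω = 1423 / 1.5 = 949 kN.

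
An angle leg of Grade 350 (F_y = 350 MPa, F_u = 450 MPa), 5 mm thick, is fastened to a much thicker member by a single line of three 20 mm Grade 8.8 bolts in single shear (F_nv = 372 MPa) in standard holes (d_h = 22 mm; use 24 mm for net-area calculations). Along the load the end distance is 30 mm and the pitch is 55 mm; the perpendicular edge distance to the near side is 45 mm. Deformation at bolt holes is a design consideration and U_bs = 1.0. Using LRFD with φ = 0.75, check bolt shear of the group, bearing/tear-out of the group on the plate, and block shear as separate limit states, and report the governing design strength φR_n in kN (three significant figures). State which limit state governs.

Bolt shear: A_b = π·20²/4 = 314.2 mm²; R_n = 372 × 314.2 × 3 × 1 / 1000 = 350.6 kN → 0.75 × 350.6 = 263 kN.
Bearing: edge l_c = 19, r_n = 51.3 kN; interior l_c = 33, r_n = 89.1 kN; R_n = 51.3 + 2·89.1 = 229.5 kN → 172 kN.
Block shear: A_gv = 700, A_nv = 400, A_nt = 165 mm²; R_n = min(0.6F_uA_nv, 0.6F_yA_gv) + U_bs·F_u·A_nt = 182.2 kN → 137 kN.
Block shear governs: 137 kN.

137 kN (block shear governs)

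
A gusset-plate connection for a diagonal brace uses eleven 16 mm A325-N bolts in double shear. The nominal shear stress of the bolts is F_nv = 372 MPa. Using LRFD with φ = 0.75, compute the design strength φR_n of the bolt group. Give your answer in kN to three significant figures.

A_b = π × 16² / 4 = 201.1 mm².
R_n = F_nv · A_b · n · n_s = 372 × 201.1 × 11 × 2 / 1000 = 1645 kN.
Design strength φR_n = 0.75 × 1645 = 1230 kN.

1230 kN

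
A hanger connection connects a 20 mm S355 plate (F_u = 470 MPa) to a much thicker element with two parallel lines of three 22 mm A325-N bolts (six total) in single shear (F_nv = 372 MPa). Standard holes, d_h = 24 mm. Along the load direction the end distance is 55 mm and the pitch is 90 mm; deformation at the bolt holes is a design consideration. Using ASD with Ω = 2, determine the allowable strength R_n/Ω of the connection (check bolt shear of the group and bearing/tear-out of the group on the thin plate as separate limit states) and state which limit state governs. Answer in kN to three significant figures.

Bolt shear: A_b = π·22²/4 = 380.1 mm²; R_n = 372 × 380.1 × 6 × 1 / 1000 = 848.5 kN → 848.5 / 2 = 424 kN.
Bearing (1.2 l_c t F_u ≤ 2.4 d t F_u): upper limit = 2.4·22·20·470 / 1000 = 496.3 kN.
  Edge l_c = 55 − 24/2 = 43 → r_n = 485 kN; interior l_c = 90 − 24 = 66 → r_n = 496.3 kN.
  R_n,bearing = 2·485 + 4·496.3 = 2955 kN → 2955 / 2 = 1480 kN.
Bolt shear governs: 424 kN.

424 kN (bolt shear governs)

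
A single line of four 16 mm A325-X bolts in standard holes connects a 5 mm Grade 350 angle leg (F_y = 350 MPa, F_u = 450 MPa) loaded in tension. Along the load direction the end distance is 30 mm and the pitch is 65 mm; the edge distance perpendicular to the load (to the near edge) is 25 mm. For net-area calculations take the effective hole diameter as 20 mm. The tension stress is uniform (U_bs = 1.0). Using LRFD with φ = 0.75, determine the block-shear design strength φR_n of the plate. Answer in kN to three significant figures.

Shear plane L_v = 30 + 3·65 = 225 mm; A_gv = 225 × 5 = 1125 mm².
A_nv = (225 − 3.5·20) × 5 = 775 mm².
A_nt = (25 − 0.5·20) × 5 = 75 mm².
0.6 F_u A_nv = 209.2 kN; 0.6 F_y A_gv = 236.2 kN → shear rupture governs the shear term.
R_n = 209.2 + 1.0 × 450 × 75 / 1000 = 243 kN.
Design strength φR_n = 0.75 × 243 = 182 kN.

182 kN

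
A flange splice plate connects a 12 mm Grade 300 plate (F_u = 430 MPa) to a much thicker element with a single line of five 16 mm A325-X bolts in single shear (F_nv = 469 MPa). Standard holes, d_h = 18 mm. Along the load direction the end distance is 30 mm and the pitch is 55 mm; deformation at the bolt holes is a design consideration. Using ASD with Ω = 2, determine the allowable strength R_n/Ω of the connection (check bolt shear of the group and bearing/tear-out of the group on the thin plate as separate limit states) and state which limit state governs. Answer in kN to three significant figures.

236 kN (bolt shear governs)

Bolt shear: A_b = π·16²/4 = 201.1 mm²; R_n = 469 × 201.1 × 5 × 1 / 1000 = 471.5 kN → 471.5 / 2 = 236 kN.
Bearing (1.2 l_c t F_u ≤ 2.4 d t F_u): upper limit = 2.4·16·12·430 / 1000 = 198.1 kN.
  Edge l_c = 30 − 18/2 = 21 → r_n = 130 kN; interior l_c = 55 − 18 = 37 → r_n = 198.1 kN.
  R_n,bearing = 1·130 + 4·198.1 = 922.6 kN → 922.6 / 2 = 461 kN.
Bolt shear governs: 236 kN.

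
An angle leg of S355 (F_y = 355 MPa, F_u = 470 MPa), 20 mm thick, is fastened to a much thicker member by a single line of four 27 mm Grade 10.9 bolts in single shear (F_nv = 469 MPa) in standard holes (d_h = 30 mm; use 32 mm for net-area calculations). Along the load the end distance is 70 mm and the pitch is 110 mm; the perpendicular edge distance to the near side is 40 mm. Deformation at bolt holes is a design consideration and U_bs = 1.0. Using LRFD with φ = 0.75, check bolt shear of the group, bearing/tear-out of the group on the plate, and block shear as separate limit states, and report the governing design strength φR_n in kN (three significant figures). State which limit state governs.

Bolt shear: A_b = π·27²/4 = 572.6 mm²; R_n = 469 × 572.6 × 4 × 1 / 1000 = 1074 kN → 0.75 × 1074 = 806 kN.
Bearing: edge l_c = 55, r_n = 609.1 kN; interior l_c = 80, r_n = 609.1 kN; R_n = 609.1 + 3·609.1 = 2436 kN → 1830 kN.
Block shear: A_gv = 8000, A_nv = 5760, A_nt = 480 mm²; R_n = min(0.6F_uA_nv, 0.6F_yA_gv) + U_bs·F_u·A_nt = 1850 kN → 1390 kN.
Bolt shear governs: 806 kN.

806 kN (bolt shear governs)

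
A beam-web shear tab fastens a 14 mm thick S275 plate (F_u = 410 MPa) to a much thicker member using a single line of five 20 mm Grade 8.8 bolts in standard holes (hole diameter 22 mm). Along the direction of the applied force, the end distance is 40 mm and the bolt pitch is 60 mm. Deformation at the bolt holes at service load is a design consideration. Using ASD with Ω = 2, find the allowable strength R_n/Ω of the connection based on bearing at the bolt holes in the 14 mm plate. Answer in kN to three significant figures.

623 kN

Per bolt r_n = 1.2 l_c t F_u ≤ 2.4 d t F_u; upper limit = 2.4 × 20 × 14 × 410 / 1000 = 275.5 kN.
Edge bolt: l_c = 40 − 22/2 = 29 mm → 1.2 × 29 × 14 × 410 / 1000 = 199.8 → r_n = 199.8 kN.
Interior bolts: l_c = 60 − 22 = 38 mm → 1.2 × 38 × 14 × 410 / 1000 = 261.7 → r_n = 261.7 kN.
R_n = 1 × 199.8 + 4 × 261.7 = 1247 kN.
Allowable strength R_n/Ω = 1247 / 2 = 623 kN.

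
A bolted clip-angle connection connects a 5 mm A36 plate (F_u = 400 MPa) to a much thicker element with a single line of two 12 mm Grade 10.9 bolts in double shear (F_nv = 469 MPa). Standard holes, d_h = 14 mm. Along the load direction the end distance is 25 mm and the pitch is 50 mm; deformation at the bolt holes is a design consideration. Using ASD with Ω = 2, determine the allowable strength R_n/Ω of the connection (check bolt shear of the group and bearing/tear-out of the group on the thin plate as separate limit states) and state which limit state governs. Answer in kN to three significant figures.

Bolt shear: A_b = π·12²/4 = 113.1 mm²; R_n = 469 × 113.1 × 2 × 2 / 1000 = 212.2 kN → 212.2 / 2 = 106 kN.
Bearing (1.2 l_c t F_u ≤ 2.4 d t F_u): upper limit = 2.4·12·5·400 / 1000 = 57.6 kN.
  Edge l_c = 25 − 14/2 = 18 → r_n = 43.2 kN; interior l_c = 50 − 14 = 36 → r_n = 57.6 kN.
  R_n,bearing = 1·43.2 + 1·57.6 = 100.8 kN → 100.8 / 2 = 50.4 kN.
Bearing governs: 50.4 kN.

50.4 kN (bearing governs)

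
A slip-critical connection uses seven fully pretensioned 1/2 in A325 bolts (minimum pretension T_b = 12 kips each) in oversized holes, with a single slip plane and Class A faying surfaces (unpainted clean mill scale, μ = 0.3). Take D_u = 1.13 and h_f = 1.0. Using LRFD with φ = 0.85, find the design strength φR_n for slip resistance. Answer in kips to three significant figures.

24.2 kips

R_n = μ · D_u · h_f · T_b · n_s · n_b = 0.3 × 1.13 × 1.0 × 12 × 1 × 7 = 28.48 kips.
Design strength φR_n = 0.85 × 28.48 = 24.2 kips.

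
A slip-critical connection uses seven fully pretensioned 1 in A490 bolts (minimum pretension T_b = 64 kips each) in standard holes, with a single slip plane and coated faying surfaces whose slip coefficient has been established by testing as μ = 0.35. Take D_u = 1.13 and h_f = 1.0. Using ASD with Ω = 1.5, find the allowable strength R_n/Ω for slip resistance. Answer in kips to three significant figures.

118 kips

R_n = μ · D_u · h_f · T_b · n_s · n_b = 0.35 × 1.13 × 1.0 × 64 × 1 × 7 = 177.2 kips.
Allowable strength R_n/Ω = 177.2 / 1.5 = 118 kips.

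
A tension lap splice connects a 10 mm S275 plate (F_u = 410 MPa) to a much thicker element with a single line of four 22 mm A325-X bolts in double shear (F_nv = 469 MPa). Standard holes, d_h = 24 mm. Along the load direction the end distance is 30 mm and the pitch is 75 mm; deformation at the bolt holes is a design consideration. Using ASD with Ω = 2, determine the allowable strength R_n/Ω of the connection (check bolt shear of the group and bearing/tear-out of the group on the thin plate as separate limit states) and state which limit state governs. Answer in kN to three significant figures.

369 kN (bearing governs)

Bolt shear: A_b = π·22²/4 = 380.1 mm²; R_n = 469 × 380.1 × 4 × 2 / 1000 = 1426 kN → 1426 / 2 = 713 kN.
Bearing (1.2 l_c t F_u ≤ 2.4 d t F_u): upper limit = 2.4·22·10·410 / 1000 = 216.5 kN.
  Edge l_c = 30 − 24/2 = 18 → r_n = 88.56 kN; interior l_c = 75 − 24 = 51 → r_n = 216.5 kN.
  R_n,bearing = 1·88.56 + 3·216.5 = 738 kN → 738 / 2 = 369 kN.
Bearing governs: 369 kN.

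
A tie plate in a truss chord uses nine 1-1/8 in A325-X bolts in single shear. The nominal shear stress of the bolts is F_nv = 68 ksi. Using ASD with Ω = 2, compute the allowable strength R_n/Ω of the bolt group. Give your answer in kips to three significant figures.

304 kips

A_b = π × 1.125² / 4 = 0.994 in².
R_n = F_nv · A_b · n · n_s = 68 × 0.994 × 9 × 1 = 608.3 kips.
Allowable strength R_n/Ω = 608.3 / 2 = 304 kips.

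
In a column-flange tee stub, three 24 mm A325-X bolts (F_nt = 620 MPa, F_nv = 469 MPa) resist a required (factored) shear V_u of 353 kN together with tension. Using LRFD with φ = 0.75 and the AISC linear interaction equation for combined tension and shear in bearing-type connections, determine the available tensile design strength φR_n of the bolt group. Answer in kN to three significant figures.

A_b = π·24²/4 = 452.4 mm²; f_rv = 353 × 1000 / (3 × 452.4) = 260.1 MPa.
F'_nt = 1.3 F_nt − (F_nt / φF_nv) f_rv = 1.3·620 − (620/(0.75·469))·260.1 = 347.5 MPa, capped at F_nt → F'_nt = 347.5 MPa.
R_n = F'_nt · A_b · n = 347.5 × 452.4 × 3 / 1000 = 471.7 kN.
Design strength φR_n = 0.75 × 471.7 = 354 kN.

354 kN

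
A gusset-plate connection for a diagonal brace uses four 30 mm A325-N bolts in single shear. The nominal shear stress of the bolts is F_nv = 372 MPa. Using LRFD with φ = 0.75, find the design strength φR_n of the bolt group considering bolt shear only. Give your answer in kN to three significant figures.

789 kN

A_b = π × 30² / 4 = 706.9 mm².
R_n = F_nv · A_b · n · n_s = 372 × 706.9 × 4 × 1 / 1000 = 1052 kN.
Design strength φR_n = 0.75 × 1052 = 789 kN.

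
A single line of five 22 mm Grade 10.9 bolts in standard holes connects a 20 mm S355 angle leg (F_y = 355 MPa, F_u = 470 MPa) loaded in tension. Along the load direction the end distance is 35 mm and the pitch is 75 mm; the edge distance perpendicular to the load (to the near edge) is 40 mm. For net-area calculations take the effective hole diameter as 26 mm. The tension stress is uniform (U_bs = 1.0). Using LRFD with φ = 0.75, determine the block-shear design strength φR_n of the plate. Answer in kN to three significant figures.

Shear plane L_v = 35 + 4·75 = 335 mm; A_gv = 335 × 20 = 6700 mm².
A_nv = (335 − 4.5·26) × 20 = 4360 mm².
A_nt = (40 − 0.5·26) × 20 = 540 mm².
0.6 F_u A_nv = 1230 kN; 0.6 F_y A_gv = 1427 kN → shear rupture governs the shear term.
R_n = 1230 + 1.0 × 470 × 540 / 1000 = 1483 kN.
Design strength φR_n = 0.75 × 1483 = 1110 kN.

1110 kN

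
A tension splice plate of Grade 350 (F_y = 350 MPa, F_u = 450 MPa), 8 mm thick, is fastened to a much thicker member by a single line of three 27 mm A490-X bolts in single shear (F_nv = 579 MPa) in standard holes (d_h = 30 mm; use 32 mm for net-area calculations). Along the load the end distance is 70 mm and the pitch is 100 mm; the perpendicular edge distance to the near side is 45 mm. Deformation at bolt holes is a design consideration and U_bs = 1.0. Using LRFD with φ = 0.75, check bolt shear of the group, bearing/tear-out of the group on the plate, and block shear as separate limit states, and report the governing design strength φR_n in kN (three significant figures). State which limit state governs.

Bolt shear: A_b = π·27²/4 = 572.6 mm²; R_n = 579 × 572.6 × 3 × 1 / 1000 = 994.5 kN → 0.75 × 994.5 = 746 kN.
Bearing: edge l_c = 55, r_n = 233.3 kN; interior l_c = 70, r_n = 233.3 kN; R_n = 233.3 + 2·233.3 = 699.8 kN → 525 kN.
Block shear: A_gv = 2160, A_nv = 1520, A_nt = 232 mm²; R_n = min(0.6F_uA_nv, 0.6F_yA_gv) + U_bs·F_u·A_nt = 514.8 kN → 386 kN.
Block shear governs: 386 kN.

386 kN (block shear governs)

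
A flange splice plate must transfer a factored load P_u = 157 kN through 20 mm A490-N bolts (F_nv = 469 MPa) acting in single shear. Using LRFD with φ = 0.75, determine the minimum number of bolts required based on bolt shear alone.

2 bolts

A_b = π·20²/4 = 314.2 mm².
Per-bolt design strength φR_n = 0.75 × 469 × 314.2 × 1 / 1000 = 110.5 kN.
n ≥ 157 / 110.5 = 1.421 → use 2 bolts.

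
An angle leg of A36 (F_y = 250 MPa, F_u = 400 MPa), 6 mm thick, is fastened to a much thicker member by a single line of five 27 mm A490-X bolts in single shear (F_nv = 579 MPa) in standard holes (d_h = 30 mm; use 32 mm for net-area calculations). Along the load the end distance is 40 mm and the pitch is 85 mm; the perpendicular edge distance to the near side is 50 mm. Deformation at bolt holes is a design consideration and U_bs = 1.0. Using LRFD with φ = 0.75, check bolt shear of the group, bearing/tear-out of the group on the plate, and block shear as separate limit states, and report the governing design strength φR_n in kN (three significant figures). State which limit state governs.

Bolt shear: A_b = π·27²/4 = 572.6 mm²; R_n = 579 × 572.6 × 5 × 1 / 1000 = 1658 kN → 0.75 × 1658 = 1240 kN.
Bearing: edge l_c = 25, r_n = 72 kN; interior l_c = 55, r_n = 155.5 kN; R_n = 72 + 4·155.5 = 694.1 kN → 521 kN.
Block shear: A_gv = 2280, A_nv = 1416, A_nt = 204 mm²; R_n = min(0.6F_uA_nv, 0.6F_yA_gv) + U_bs·F_u·A_nt = 421.4 kN → 316 kN.
Block shear governs: 316 kN.

316 kN (block shear governs)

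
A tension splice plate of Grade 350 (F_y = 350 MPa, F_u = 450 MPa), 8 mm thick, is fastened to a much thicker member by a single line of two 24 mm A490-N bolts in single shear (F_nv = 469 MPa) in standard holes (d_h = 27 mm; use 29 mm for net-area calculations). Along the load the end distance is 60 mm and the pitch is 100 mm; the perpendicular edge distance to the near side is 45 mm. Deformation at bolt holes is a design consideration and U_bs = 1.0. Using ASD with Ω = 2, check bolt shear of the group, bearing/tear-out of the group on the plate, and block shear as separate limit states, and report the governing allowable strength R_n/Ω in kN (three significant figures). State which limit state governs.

Bolt shear: A_b = π·24²/4 = 452.4 mm²; R_n = 469 × 452.4 × 2 × 1 / 1000 = 424.3 kN → 424.3 / 2 = 212 kN.
Bearing: edge l_c = 46.5, r_n = 200.9 kN; interior l_c = 73, r_n = 207.4 kN; R_n = 200.9 + 1·207.4 = 408.2 kN → 204 kN.
Block shear: A_gv = 1280, A_nv = 932, A_nt = 244 mm²; R_n = min(0.6F_uA_nv, 0.6F_yA_gv) + U_bs·F_u·A_nt = 361.4 kN → 181 kN.
Block shear governs: 181 kN.

181 kN (block shear governs)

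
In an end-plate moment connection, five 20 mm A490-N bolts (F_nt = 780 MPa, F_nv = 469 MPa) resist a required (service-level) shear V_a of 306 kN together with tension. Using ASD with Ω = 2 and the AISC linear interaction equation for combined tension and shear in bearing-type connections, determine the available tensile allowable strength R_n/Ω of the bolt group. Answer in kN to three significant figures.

A_b = π·20²/4 = 314.2 mm²; f_rv = 306 × 1000 / (5 × 314.2) = 194.8 MPa.
F'_nt = 1.3 F_nt − (Ω F_nt / F_nv) f_rv = 1.3·780 − (2·780/469)·194.8 = 366 MPa, capped at F_nt → F'_nt = 366 MPa.
R_n = F'_nt · A_b · n = 366 × 314.2 × 5 / 1000 = 575 kN.
Allowable strength R_n/Ω = 575 / 2 = 287 kN.

287 kN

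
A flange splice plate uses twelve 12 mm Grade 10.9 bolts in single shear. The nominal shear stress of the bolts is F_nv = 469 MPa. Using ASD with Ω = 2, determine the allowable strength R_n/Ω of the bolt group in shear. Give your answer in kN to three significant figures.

318 kN

A_b = π × 12² / 4 = 113.1 mm².
R_n = F_nv · A_b · n · n_s = 469 × 113.1 × 12 × 1 / 1000 = 636.5 kN.
Allowable strength R_n/Ω = 636.5 / 2 = 318 kN.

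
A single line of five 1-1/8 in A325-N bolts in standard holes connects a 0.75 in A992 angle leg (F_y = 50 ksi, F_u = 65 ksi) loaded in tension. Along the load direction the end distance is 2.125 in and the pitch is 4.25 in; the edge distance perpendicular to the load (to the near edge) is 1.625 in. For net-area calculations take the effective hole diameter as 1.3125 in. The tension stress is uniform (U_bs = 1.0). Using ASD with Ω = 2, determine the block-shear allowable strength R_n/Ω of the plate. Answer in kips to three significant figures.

217 kips

Shear plane L_v = 2.125 + 4·4.25 = 19.12 in; A_gv = 19.12 × 0.75 = 14.34 in².
A_nv = (19.12 − 4.5·1.3125) × 0.75 = 9.914 in².
A_nt = (1.625 − 0.5·1.3125) × 0.75 = 0.7266 in².
0.6 F_u A_nv = 386.6 kips; 0.6 F_y A_gv = 430.3 kips → shear rupture governs the shear term.
R_n = 386.6 + 1.0 × 65 × 0.7266 = 433.9 kips.
Allowable strength R_n/Ω = 433.9 / 2 = 217 kips.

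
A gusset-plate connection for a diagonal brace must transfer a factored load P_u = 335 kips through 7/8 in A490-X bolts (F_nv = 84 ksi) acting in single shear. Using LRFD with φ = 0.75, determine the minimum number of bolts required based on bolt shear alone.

A_b = π·0.875²/4 = 0.6013 in².
Per-bolt design strength φR_n = 0.75 × 84 × 0.6013 × 1 = 37.88 kips.
n ≥ 335 / 37.88 = 8.843 → use 9 bolts.

9 bolts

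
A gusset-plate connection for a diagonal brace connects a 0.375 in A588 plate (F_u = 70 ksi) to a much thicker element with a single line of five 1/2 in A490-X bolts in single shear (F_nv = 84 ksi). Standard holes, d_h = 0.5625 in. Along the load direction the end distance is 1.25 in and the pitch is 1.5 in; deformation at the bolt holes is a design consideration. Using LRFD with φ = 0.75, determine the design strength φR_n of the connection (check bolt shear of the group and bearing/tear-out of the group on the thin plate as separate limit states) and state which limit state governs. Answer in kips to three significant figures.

61.9 kips (bolt shear governs)

Bolt shear: A_b = π·0.5²/4 = 0.1963 in²; R_n = 84 × 0.1963 × 5 × 1 = 82.47 kips → 0.75 × 82.47 = 61.9 kips.
Bearing (1.2 l_c t F_u ≤ 2.4 d t F_u): upper limit = 2.4·0.5·0.375·70 = 31.5 kips.
  Edge l_c = 1.25 − 0.5625/2 = 0.9688 → r_n = 30.52 kips; interior l_c = 1.5 − 0.5625 = 0.9375 → r_n = 29.53 kips.
  R_n,bearing = 1·30.52 + 4·29.53 = 148.6 kips → 0.75 × 148.6 = 111 kips.
Bolt shear governs: 61.9 kips.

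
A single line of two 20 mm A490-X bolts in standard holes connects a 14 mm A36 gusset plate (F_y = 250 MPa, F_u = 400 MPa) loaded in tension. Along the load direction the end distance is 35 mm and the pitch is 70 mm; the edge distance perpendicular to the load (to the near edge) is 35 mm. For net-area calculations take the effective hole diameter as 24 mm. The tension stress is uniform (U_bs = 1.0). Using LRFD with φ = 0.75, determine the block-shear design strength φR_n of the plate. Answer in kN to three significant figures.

Shear plane L_v = 35 + 1·70 = 105 mm; A_gv = 105 × 14 = 1470 mm².
A_nv = (105 − 1.5·24) × 14 = 966 mm².
A_nt = (35 − 0.5·24) × 14 = 322 mm².
0.6 F_u A_nv = 231.8 kN; 0.6 F_y A_gv = 220.5 kN → shear yielding governs the shear term.
R_n = 220.5 + 1.0 × 400 × 322 / 1000 = 349.3 kN.
Design strength φR_n = 0.75 × 349.3 = 262 kN.

262 kN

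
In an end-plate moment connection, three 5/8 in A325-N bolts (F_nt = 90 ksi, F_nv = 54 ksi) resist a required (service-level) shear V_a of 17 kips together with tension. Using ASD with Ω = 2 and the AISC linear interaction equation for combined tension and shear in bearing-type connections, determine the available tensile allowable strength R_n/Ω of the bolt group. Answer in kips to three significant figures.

25.5 kips

A_b = π·0.625²/4 = 0.3068 in²; f_rv = 17 / (3 × 0.3068) = 18.47 ksi.
F'_nt = 1.3 F_nt − (Ω F_nt / F_nv) f_rv = 1.3·90 − (2·90/54)·18.47 = 55.43 ksi, capped at F_nt → F'_nt = 55.43 ksi.
R_n = F'_nt · A_b · n = 55.43 × 0.3068 × 3 = 51.02 kips.
Allowable strength R_n/Ω = 51.02 / 2 = 25.5 kips.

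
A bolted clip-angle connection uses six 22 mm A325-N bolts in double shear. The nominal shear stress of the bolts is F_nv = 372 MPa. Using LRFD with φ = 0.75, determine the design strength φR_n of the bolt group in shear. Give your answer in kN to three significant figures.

1270 kN

A_b = π × 22² / 4 = 380.1 mm².
R_n = F_nv · A_b · n · n_s = 372 × 380.1 × 6 × 2 / 1000 = 1697 kN.
Design strength φR_n = 0.75 × 1697 = 1270 kN.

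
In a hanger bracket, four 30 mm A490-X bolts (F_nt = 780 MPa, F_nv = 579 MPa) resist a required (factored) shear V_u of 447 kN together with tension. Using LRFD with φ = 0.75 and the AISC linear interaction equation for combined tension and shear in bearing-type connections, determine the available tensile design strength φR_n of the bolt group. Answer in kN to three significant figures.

1550 kN

A_b = π·30²/4 = 706.9 mm²; f_rv = 447 × 1000 / (4 × 706.9) = 158.1 MPa.
F'_nt = 1.3 F_nt − (F_nt / φF_nv) f_rv = 1.3·780 − (780/(0.75·579))·158.1 = 730 MPa, capped at F_nt → F'_nt = 730 MPa.
R_n = F'_nt · A_b · n = 730 × 706.9 × 4 / 1000 = 2064 kN.
Design strength φR_n = 0.75 × 2064 = 1550 kN.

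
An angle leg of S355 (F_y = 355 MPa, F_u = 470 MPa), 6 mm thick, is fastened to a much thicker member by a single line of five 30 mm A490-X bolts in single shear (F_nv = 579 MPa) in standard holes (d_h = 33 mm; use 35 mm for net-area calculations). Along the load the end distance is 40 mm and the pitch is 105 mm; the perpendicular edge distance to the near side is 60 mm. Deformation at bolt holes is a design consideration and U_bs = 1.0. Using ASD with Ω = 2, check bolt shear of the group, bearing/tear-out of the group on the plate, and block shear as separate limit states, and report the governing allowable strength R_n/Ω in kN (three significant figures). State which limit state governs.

316 kN (block shear governs)

Bolt shear: A_b = π·30²/4 = 706.9 mm²; R_n = 579 × 706.9 × 5 × 1 / 1000 = 2046 kN → 2046 / 2 = 1020 kN.
Bearing: edge l_c = 23.5, r_n = 79.52 kN; interior l_c = 72, r_n = 203 kN; R_n = 79.52 + 4·203 = 891.7 kN → 446 kN.
Block shear: A_gv = 2760, A_nv = 1815, A_nt = 255 mm²; R_n = min(0.6F_uA_nv, 0.6F_yA_gv) + U_bs·F_u·A_nt = 631.7 kN → 316 kN.
Block shear governs: 316 kN.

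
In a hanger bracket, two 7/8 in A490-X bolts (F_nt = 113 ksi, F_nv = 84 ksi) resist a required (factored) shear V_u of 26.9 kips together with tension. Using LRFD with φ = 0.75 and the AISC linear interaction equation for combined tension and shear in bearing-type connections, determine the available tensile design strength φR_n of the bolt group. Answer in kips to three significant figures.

A_b = π·0.875²/4 = 0.6013 in²; f_rv = 26.9 / (2 × 0.6013) = 22.37 ksi.
F'_nt = 1.3 F_nt − (F_nt / φF_nv) f_rv = 1.3·113 − (113/(0.75·84))·22.37 = 106.8 ksi, capped at F_nt → F'_nt = 106.8 ksi.
R_n = F'_nt · A_b · n = 106.8 × 0.6013 × 2 = 128.4 kips.
Design strength φR_n = 0.75 × 128.4 = 96.3 kips.

96.3 kips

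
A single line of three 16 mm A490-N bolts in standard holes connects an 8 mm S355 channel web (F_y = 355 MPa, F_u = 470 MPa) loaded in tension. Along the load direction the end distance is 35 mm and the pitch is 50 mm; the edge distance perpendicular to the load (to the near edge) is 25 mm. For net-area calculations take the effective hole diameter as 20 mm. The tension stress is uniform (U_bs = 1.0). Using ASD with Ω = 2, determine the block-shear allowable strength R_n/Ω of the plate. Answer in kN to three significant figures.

Shear plane L_v = 35 + 2·50 = 135 mm; A_gv = 135 × 8 = 1080 mm².
A_nv = (135 − 2.5·20) × 8 = 680 mm².
A_nt = (25 − 0.5·20) × 8 = 120 mm².
0.6 F_u A_nv = 191.8 kN; 0.6 F_y A_gv = 230 kN → shear rupture governs the shear term.
R_n = 191.8 + 1.0 × 470 × 120 / 1000 = 248.2 kN.
Allowable strength R_n/Ω = 248.2 / 2 = 124 kN.

124 kN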